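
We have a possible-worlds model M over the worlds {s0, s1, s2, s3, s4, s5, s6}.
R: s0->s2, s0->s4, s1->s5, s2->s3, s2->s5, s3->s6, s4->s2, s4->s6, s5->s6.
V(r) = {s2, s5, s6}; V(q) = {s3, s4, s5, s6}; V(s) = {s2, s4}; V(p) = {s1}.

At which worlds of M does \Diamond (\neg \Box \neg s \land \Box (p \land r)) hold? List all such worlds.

none

Recall that \Box ψ holds at a world iff ψ holds at every accessible world, and \Diamond ψ holds iff ψ holds at some accessible world.
Let φ = \Diamond (\neg \Box \neg s \land \Box (p \land r)). Evaluate φ at each world:
  s0 (successors {s2, s4}): φ is false.
  s1 (successors {s5}): φ is false.
  s2 (successors {s3, s5}): φ is false.
  s3 (successors {s6}): φ is false.
  s4 (successors {s2, s6}): φ is false.
  s5 (successors {s6}): φ is false.
  s6 (successors ∅): φ is false.
For instance, at s0:
  At s0: \Diamond (\neg \Box \neg s \land \Box (p \land r)) requires \neg \Box \neg s \land \Box (p \land r) at some successor in {s2, s4}.
    At s2: \neg \Box \neg s \land \Box (p \land r) is false.
    At s4: \neg \Box \neg s \land \Box (p \land r) is false.
  So \Diamond (\neg \Box \neg s \land \Box (p \land r)) is false at s0.
Satisfying worlds: none.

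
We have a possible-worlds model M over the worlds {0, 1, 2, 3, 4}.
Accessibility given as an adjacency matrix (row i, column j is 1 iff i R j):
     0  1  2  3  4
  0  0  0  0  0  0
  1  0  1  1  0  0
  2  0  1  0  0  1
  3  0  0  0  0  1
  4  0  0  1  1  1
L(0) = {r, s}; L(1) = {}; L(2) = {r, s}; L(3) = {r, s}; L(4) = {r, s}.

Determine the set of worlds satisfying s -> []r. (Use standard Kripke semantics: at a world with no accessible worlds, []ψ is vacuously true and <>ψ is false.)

Recall that []ψ holds at a world iff ψ holds at every accessible world, and <>ψ holds iff ψ holds at some accessible world.
Let φ = s -> []r. Evaluate φ at each world:
  0 (successors ∅): φ is true.
  1 (successors {1, 2}): φ is true.
  2 (successors {1, 4}): φ is false.
  3 (successors {4}): φ is true.
  4 (successors {2, 3, 4}): φ is true.
For instance, at 3:
  At 3: s is true, []r is true, so s -> []r is true.
    At 3: []r requires r at every successor {4}.
      At 4: r is true.
    So []r is true at 3.
Satisfying worlds: {0, 1, 3, 4}

0, 1, 3, 4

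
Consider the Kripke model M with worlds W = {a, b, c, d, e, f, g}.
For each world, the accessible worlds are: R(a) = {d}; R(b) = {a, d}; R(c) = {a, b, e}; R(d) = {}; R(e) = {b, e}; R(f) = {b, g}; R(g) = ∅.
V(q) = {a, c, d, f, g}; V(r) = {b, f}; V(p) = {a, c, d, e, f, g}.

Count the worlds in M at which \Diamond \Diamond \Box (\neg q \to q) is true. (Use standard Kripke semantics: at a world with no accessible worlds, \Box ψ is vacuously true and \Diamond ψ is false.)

4

Let φ = \Diamond \Diamond \Box (\neg q \to q). Evaluate φ at each world:
  a (successors {d}): φ is false.
  b (successors {a, d}): φ is true.
  c (successors {a, b, e}): φ is true.
  d (successors ∅): φ is false.
  e (successors {b, e}): φ is true.
  f (successors {b, g}): φ is true.
  g (successors ∅): φ is false.
For instance, at b:
  At b: \Diamond \Diamond \Box (\neg q \to q) requires \Diamond \Box (\neg q \to q) at some successor in {a, d}.
    \Diamond \Box (\neg q \to q) holds at a, so \Diamond \Diamond \Box (\neg q \to q) is true at b.
      At a: \Diamond \Box (\neg q \to q) requires \Box (\neg q \to q) at some successor in {d}.
        \Box (\neg q \to q) holds at d, so \Diamond \Box (\neg q \to q) is true at a.
Satisfying worlds: {b, c, e, f}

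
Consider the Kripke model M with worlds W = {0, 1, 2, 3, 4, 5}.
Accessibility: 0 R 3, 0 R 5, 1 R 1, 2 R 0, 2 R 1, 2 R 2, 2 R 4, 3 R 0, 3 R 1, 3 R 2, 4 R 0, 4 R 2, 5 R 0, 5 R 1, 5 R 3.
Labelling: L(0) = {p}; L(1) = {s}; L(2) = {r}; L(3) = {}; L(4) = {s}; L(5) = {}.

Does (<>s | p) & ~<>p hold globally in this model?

Recall that <>ψ holds at a world iff ψ holds at some accessible world.
Let φ = (<>s | p) & ~<>p. Evaluate φ at each world:
  0 (successors {3, 5}): φ is true.
  1 (successors {1}): φ is true.
  2 (successors {0, 1, 2, 4}): φ is false.
  3 (successors {0, 1, 2}): φ is false.
  4 (successors {0, 2}): φ is false.
  5 (successors {0, 1, 3}): φ is false.
Detail at 2 (counterexample):
  At 2: <>s | p is true, ~<>p is false, so (<>s | p) & ~<>p is false.
    At 2: <>s is true, p is false, so <>s | p is true.
      At 2: <>s requires s at some successor in {0, 1, 2, 4}.
        s holds at 1, so <>s is true at 2.
    At 2: <>p is true, so ~<>p is false.
      At 2: <>p requires p at some successor in {0, 1, 2, 4}.
        p holds at 0, so <>p is true at 2.

No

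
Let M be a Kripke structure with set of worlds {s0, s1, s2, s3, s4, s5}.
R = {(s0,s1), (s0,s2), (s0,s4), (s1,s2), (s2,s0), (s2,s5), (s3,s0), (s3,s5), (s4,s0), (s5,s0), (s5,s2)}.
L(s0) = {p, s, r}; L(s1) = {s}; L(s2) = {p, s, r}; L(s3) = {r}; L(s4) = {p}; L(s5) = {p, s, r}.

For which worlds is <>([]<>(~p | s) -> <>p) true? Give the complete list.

Let φ = <>([]<>(~p | s) -> <>p). Evaluate φ at each world:
  s0 (successors {s1, s2, s4}): φ is true.
  s1 (successors {s2}): φ is true.
  s2 (successors {s0, s5}): φ is true.
  s3 (successors {s0, s5}): φ is true.
  s4 (successors {s0}): φ is true.
  s5 (successors {s0, s2}): φ is true.
For instance, at s3:
  At s3: <>([]<>(~p | s) -> <>p) requires []<>(~p | s) -> <>p at some successor in {s0, s5}.
    []<>(~p | s) -> <>p holds at s0, so <>([]<>(~p | s) -> <>p) is true at s3.
      At s0: []<>(~p | s) is true, <>p is true, so []<>(~p | s) -> <>p is true.
Satisfying worlds: {s0, s1, s2, s3, s4, s5}

s0, s1, s2, s3, s4, s5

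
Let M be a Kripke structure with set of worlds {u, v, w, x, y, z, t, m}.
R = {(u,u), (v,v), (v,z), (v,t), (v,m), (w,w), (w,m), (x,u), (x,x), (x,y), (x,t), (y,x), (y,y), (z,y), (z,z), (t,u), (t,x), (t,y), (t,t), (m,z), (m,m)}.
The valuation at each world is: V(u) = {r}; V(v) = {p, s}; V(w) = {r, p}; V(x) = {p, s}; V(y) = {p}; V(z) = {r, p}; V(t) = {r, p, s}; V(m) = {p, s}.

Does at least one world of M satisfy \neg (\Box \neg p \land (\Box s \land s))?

Yes

Let φ = \neg (\Box \neg p \land (\Box s \land s)). Evaluate φ at each world:
  u (successors {u}): φ is true.
  v (successors {v, z, t, m}): φ is true.
  w (successors {w, m}): φ is true.
  x (successors {u, x, y, t}): φ is true.
  y (successors {x, y}): φ is true.
  z (successors {y, z}): φ is true.
  t (successors {u, x, y, t}): φ is true.
  m (successors {z, m}): φ is true.
Detail at u (witness):
  At u: \Box \neg p \land (\Box s \land s) is false, so \neg (\Box \neg p \land (\Box s \land s)) is true.
    At u: \Box \neg p is true, \Box s \land s is false, so \Box \neg p \land (\Box s \land s) is false.
      At u: \Box \neg p requires \neg p at every successor {u}.
        At u: \neg p is true.
      So \Box \neg p is true at u.
      At u: \Box s is false, s is false, so \Box s \land s is false.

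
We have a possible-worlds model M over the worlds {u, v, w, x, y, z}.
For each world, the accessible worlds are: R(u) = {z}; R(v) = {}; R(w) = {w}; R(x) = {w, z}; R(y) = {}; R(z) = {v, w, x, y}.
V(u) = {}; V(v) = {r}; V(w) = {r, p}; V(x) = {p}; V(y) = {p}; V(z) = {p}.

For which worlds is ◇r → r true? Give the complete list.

u, v, w, y

Let φ = ◇r → r. Evaluate φ at each world:
  u (successors {z}): φ is true.
  v (successors ∅): φ is true.
  w (successors {w}): φ is true.
  x (successors {w, z}): φ is false.
  y (successors ∅): φ is true.
  z (successors {v, w, x, y}): φ is false.
For instance, at x:
  At x: ◇r is true, r is false, so ◇r → r is false.
    At x: ◇r requires r at some successor in {w, z}.
      r holds at w, so ◇r is true at x.
Satisfying worlds: {u, v, w, y}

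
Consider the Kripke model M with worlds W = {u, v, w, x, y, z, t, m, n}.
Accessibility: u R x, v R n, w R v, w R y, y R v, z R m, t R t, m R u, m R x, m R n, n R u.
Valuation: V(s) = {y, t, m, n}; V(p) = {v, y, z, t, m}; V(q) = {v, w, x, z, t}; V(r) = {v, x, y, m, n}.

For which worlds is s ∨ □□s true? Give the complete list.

u, x, y, t, m, n

Let φ = s ∨ □□s. Evaluate φ at each world:
  u (successors {x}): φ is true.
  v (successors {n}): φ is false.
  w (successors {v, y}): φ is false.
  x (successors ∅): φ is true.
  y (successors {v}): φ is true.
  z (successors {m}): φ is false.
  t (successors {t}): φ is true.
  m (successors {u, x, n}): φ is true.
  n (successors {u}): φ is true.
For instance, at w:
  At w: s is false, □□s is false, so s ∨ □□s is false.
    At w: □□s requires □s at every successor {v, y}.
      □s fails at y, so □□s is false at w.
Satisfying worlds: {u, x, y, t, m, n}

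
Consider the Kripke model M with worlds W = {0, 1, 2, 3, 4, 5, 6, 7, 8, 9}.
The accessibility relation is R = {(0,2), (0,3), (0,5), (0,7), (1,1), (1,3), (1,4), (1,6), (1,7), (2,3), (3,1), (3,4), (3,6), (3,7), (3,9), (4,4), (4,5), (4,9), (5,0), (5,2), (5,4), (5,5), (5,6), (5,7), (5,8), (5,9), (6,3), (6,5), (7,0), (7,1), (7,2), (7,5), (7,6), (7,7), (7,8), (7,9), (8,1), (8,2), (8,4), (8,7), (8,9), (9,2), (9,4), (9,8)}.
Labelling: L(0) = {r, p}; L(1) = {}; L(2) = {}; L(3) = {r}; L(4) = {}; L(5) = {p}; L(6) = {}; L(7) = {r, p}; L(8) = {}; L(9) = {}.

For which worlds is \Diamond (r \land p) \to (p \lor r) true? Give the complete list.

Recall that \Diamond ψ holds at a world iff ψ holds at some accessible world.
Let φ = \Diamond (r \land p) \to (p \lor r). Evaluate φ at each world:
  0 (successors {2, 3, 5, 7}): φ is true.
  1 (successors {1, 3, 4, 6, 7}): φ is false.
  2 (successors {3}): φ is true.
  3 (successors {1, 4, 6, 7, 9}): φ is true.
  4 (successors {4, 5, 9}): φ is true.
  5 (successors {0, 2, 4, 5, 6, 7, 8, 9}): φ is true.
  6 (successors {3, 5}): φ is true.
  7 (successors {0, 1, 2, 5, 6, 7, 8, 9}): φ is true.
  8 (successors {1, 2, 4, 7, 9}): φ is false.
  9 (successors {2, 4, 8}): φ is true.
For instance, at 4:
  At 4: \Diamond (r \land p) is false, p \lor r is false, so \Diamond (r \land p) \to (p \lor r) is true.
    At 4: \Diamond (r \land p) requires r \land p at some successor in {4, 5, 9}.
      At 4: r \land p is false.
      At 5: r \land p is false.
      At 9: r \land p is false.
    So \Diamond (r \land p) is false at 4.
Satisfying worlds: {0, 2, 3, 4, 5, 6, 7, 9}

0, 2, 3, 4, 5, 6, 7, 9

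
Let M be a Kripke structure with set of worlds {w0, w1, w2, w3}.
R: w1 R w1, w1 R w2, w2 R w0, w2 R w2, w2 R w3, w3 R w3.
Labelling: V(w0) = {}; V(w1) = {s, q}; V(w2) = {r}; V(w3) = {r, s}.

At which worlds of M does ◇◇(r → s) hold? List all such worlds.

w1, w2, w3

Recall that ◇ψ holds at a world iff ψ holds at some accessible world.
Let φ = ◇◇(r → s). Evaluate φ at each world:
  w0 (successors ∅): φ is false.
  w1 (successors {w1, w2}): φ is true.
  w2 (successors {w0, w2, w3}): φ is true.
  w3 (successors {w3}): φ is true.
For instance, at w1:
  At w1: ◇◇(r → s) requires ◇(r → s) at some successor in {w1, w2}.
    ◇(r → s) holds at w1, so ◇◇(r → s) is true at w1.
      At w1: ◇(r → s) requires r → s at some successor in {w1, w2}.
        r → s holds at w1, so ◇(r → s) is true at w1.
Satisfying worlds: {w1, w2, w3}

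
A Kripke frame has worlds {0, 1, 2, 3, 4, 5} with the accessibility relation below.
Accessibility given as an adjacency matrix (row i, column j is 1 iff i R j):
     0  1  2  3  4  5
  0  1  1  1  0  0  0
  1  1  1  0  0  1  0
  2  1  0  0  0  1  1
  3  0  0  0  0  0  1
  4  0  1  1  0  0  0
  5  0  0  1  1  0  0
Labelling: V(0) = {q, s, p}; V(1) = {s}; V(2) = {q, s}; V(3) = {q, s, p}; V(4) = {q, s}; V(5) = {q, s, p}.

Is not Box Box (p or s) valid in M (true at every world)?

Let φ = not Box Box (p or s). Evaluate φ at each world:
  0 (successors {0, 1, 2}): φ is false.
  1 (successors {0, 1, 4}): φ is false.
  2 (successors {0, 4, 5}): φ is false.
  3 (successors {5}): φ is false.
  4 (successors {1, 2}): φ is false.
  5 (successors {2, 3}): φ is false.
Detail at 0 (counterexample):
  At 0: Box Box (p or s) is true, so not Box Box (p or s) is false.
    At 0: Box Box (p or s) requires Box (p or s) at every successor {0, 1, 2}.
      At 0: Box (p or s) is true.
      At 1: Box (p or s) is true.
      At 2: Box (p or s) is true.
    So Box Box (p or s) is true at 0.

No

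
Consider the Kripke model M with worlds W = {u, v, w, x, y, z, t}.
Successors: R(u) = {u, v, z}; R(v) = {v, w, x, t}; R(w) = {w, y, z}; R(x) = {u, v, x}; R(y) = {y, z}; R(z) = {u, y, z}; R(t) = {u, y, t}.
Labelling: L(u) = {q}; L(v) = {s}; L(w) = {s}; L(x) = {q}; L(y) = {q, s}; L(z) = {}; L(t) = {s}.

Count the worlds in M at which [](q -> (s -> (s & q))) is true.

Let φ = [](q -> (s -> (s & q))). Evaluate φ at each world:
  u (successors {u, v, z}): φ is true.
  v (successors {v, w, x, t}): φ is true.
  w (successors {w, y, z}): φ is true.
  x (successors {u, v, x}): φ is true.
  y (successors {y, z}): φ is true.
  z (successors {u, y, z}): φ is true.
  t (successors {u, y, t}): φ is true.
For instance, at z:
  At z: [](q -> (s -> (s & q))) requires q -> (s -> (s & q)) at every successor {u, y, z}.
    At u: q -> (s -> (s & q)) is true.
    At y: q -> (s -> (s & q)) is true.
    At z: q -> (s -> (s & q)) is true.
  So [](q -> (s -> (s & q))) is true at z.
Satisfying worlds: {u, v, w, x, y, z, t}

7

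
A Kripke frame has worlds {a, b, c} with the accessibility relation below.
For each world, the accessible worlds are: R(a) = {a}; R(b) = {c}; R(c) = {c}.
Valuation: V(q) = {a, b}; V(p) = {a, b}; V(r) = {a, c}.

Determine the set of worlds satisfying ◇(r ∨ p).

a, b, c

Let φ = ◇(r ∨ p). Evaluate φ at each world:
  a (successors {a}): φ is true.
  b (successors {c}): φ is true.
  c (successors {c}): φ is true.
For instance, at b:
  At b: ◇(r ∨ p) requires r ∨ p at some successor in {c}.
    r ∨ p holds at c, so ◇(r ∨ p) is true at b.
Satisfying worlds: {a, b, c}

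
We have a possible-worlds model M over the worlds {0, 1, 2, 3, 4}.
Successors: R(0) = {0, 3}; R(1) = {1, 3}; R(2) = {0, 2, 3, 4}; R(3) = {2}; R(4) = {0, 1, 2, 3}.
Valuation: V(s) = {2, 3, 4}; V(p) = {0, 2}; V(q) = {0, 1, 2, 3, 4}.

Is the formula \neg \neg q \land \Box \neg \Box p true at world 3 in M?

Yes

Recall that \Box ψ holds at a world iff ψ holds at every accessible world, and \Diamond ψ holds iff ψ holds at some accessible world.
At 3: \neg \neg q is true, \Box \neg \Box p is true, so \neg \neg q \land \Box \neg \Box p is true.
  At 3: \Box \neg \Box p requires \neg \Box p at every successor {2}.
      At 2: \Box p is false, so \neg \Box p is true.
  So \Box \neg \Box p is true at 3.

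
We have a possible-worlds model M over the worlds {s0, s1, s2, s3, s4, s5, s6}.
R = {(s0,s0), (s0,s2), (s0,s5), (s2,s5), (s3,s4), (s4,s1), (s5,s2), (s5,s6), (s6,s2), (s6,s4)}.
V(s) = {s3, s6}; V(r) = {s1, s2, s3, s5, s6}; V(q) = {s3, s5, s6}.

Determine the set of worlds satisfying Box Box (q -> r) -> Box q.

Recall that Box ψ holds at a world iff ψ holds at every accessible world, and Dia ψ holds iff ψ holds at some accessible world.
Let φ = Box Box (q -> r) -> Box q. Evaluate φ at each world:
  s0 (successors {s0, s2, s5}): φ is false.
  s1 (successors ∅): φ is true.
  s2 (successors {s5}): φ is true.
  s3 (successors {s4}): φ is false.
  s4 (successors {s1}): φ is false.
  s5 (successors {s2, s6}): φ is false.
  s6 (successors {s2, s4}): φ is false.
For instance, at s2:
  At s2: Box Box (q -> r) is true, Box q is true, so Box Box (q -> r) -> Box q is true.
    At s2: Box Box (q -> r) requires Box (q -> r) at every successor {s5}.
      At s5: Box (q -> r) is true.
    So Box Box (q -> r) is true at s2.
    At s2: Box q requires q at every successor {s5}.
      At s5: q is true.
    So Box q is true at s2.
Satisfying worlds: {s1, s2}

s1, s2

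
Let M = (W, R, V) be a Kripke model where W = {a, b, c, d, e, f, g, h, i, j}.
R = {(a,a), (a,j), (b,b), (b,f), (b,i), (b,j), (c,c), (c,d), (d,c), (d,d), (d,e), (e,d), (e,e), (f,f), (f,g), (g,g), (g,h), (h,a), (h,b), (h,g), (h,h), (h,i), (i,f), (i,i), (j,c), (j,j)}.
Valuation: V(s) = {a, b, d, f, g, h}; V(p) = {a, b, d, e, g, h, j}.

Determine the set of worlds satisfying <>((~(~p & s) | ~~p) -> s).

a, b, c, d, e, f, g, h, i

Recall that <>ψ holds at a world iff ψ holds at some accessible world.
Let φ = <>((~(~p & s) | ~~p) -> s). Evaluate φ at each world:
  a (successors {a, j}): φ is true.
  b (successors {b, f, i, j}): φ is true.
  c (successors {c, d}): φ is true.
  d (successors {c, d, e}): φ is true.
  e (successors {d, e}): φ is true.
  f (successors {f, g}): φ is true.
  g (successors {g, h}): φ is true.
  h (successors {a, b, g, h, i}): φ is true.
  i (successors {f, i}): φ is true.
  j (successors {c, j}): φ is false.
For instance, at c:
  At c: <>((~(~p & s) | ~~p) -> s) requires (~(~p & s) | ~~p) -> s at some successor in {c, d}.
    (~(~p & s) | ~~p) -> s holds at d, so <>((~(~p & s) | ~~p) -> s) is true at c.
Satisfying worlds: {a, b, c, d, e, f, g, h, i}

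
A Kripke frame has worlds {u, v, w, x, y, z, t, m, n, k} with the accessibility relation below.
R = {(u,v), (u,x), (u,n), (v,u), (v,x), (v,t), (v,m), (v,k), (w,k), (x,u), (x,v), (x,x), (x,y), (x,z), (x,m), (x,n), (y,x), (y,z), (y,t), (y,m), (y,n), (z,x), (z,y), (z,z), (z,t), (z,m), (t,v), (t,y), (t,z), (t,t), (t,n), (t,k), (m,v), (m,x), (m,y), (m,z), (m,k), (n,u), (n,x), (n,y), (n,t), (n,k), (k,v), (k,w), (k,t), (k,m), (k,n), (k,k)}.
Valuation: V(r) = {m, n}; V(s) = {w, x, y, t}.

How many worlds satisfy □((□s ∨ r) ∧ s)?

Let φ = □((□s ∨ r) ∧ s). Evaluate φ at each world:
  u (successors {v, x, n}): φ is false.
  v (successors {u, x, t, m, k}): φ is false.
  w (successors {k}): φ is false.
  x (successors {u, v, x, y, z, m, n}): φ is false.
  y (successors {x, z, t, m, n}): φ is false.
  z (successors {x, y, z, t, m}): φ is false.
  t (successors {v, y, z, t, n, k}): φ is false.
  m (successors {v, x, y, z, k}): φ is false.
  n (successors {u, x, y, t, k}): φ is false.
  k (successors {v, w, t, m, n, k}): φ is false.
For instance, at y:
  At y: □((□s ∨ r) ∧ s) requires (□s ∨ r) ∧ s at every successor {x, z, t, m, n}.
    (□s ∨ r) ∧ s fails at x, so □((□s ∨ r) ∧ s) is false at y.
      At x: □s ∨ r is false, s is true, so (□s ∨ r) ∧ s is false.
Satisfying worlds: none.

0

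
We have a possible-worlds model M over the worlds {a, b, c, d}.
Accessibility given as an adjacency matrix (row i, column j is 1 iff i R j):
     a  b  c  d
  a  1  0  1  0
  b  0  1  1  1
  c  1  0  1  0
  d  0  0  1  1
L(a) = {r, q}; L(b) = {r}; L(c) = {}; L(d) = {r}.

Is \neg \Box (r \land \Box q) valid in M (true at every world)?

Yes

Recall that \Box ψ holds at a world iff ψ holds at every accessible world, and \Diamond ψ holds iff ψ holds at some accessible world.
Let φ = \neg \Box (r \land \Box q). Evaluate φ at each world:
  a (successors {a, c}): φ is true.
  b (successors {b, c, d}): φ is true.
  c (successors {a, c}): φ is true.
  d (successors {c, d}): φ is true.
For instance, at a:
  At a: \Box (r \land \Box q) is false, so \neg \Box (r \land \Box q) is true.
    At a: \Box (r \land \Box q) requires r \land \Box q at every successor {a, c}.
      r \land \Box q fails at a, so \Box (r \land \Box q) is false at a.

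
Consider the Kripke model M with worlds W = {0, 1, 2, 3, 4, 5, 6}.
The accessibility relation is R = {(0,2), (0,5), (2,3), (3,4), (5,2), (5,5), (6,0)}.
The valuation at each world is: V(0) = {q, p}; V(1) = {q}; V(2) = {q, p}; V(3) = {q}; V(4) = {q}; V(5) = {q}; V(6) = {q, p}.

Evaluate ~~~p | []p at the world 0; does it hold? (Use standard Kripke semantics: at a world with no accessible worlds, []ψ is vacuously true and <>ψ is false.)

Recall that []ψ holds at a world iff ψ holds at every accessible world, and <>ψ holds iff ψ holds at some accessible world.
At 0: ~~~p is false, []p is false, so ~~~p | []p is false.
  At 0: []p requires p at every successor {2, 5}.
    p fails at 5, so []p is false at 0.

No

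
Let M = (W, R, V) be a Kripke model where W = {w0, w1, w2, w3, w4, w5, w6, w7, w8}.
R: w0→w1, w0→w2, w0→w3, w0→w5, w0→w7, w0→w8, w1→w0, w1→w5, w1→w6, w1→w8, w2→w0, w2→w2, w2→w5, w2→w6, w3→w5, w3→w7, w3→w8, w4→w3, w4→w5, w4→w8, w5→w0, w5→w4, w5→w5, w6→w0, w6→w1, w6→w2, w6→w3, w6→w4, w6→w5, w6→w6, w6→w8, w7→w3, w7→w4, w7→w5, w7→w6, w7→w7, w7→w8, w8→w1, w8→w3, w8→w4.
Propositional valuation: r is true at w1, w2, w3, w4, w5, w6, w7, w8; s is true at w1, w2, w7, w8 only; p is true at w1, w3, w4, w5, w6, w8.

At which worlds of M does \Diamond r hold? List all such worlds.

Recall that \Diamond ψ holds at a world iff ψ holds at some accessible world.
Let φ = \Diamond r. Evaluate φ at each world:
  w0 (successors {w1, w2, w3, w5, w7, w8}): φ is true.
  w1 (successors {w0, w5, w6, w8}): φ is true.
  w2 (successors {w0, w2, w5, w6}): φ is true.
  w3 (successors {w5, w7, w8}): φ is true.
  w4 (successors {w3, w5, w8}): φ is true.
  w5 (successors {w0, w4, w5}): φ is true.
  w6 (successors {w0, w1, w2, w3, w4, w5, w6, w8}): φ is true.
  w7 (successors {w3, w4, w5, w6, w7, w8}): φ is true.
  w8 (successors {w1, w3, w4}): φ is true.
For instance, at w3:
  At w3: \Diamond r requires r at some successor in {w5, w7, w8}.
    r holds at w5, so \Diamond r is true at w3.
Satisfying worlds: {w0, w1, w2, w3, w4, w5, w6, w7, w8}

w0, w1, w2, w3, w4, w5, w6, w7, w8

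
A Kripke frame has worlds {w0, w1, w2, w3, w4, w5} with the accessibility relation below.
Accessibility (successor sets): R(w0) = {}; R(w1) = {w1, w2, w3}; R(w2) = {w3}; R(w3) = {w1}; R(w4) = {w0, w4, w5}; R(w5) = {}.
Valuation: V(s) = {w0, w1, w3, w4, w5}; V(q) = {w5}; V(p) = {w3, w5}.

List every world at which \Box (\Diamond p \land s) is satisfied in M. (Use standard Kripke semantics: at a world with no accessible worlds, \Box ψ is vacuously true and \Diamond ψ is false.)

Let φ = \Box (\Diamond p \land s). Evaluate φ at each world:
  w0 (successors ∅): φ is true.
  w1 (successors {w1, w2, w3}): φ is false.
  w2 (successors {w3}): φ is false.
  w3 (successors {w1}): φ is true.
  w4 (successors {w0, w4, w5}): φ is false.
  w5 (successors ∅): φ is true.
For instance, at w2:
  At w2: \Box (\Diamond p \land s) requires \Diamond p \land s at every successor {w3}.
    \Diamond p \land s fails at w3, so \Box (\Diamond p \land s) is false at w2.
      At w3: \Diamond p is false, s is true, so \Diamond p \land s is false.
Satisfying worlds: {w0, w3, w5}

w0, w3, w5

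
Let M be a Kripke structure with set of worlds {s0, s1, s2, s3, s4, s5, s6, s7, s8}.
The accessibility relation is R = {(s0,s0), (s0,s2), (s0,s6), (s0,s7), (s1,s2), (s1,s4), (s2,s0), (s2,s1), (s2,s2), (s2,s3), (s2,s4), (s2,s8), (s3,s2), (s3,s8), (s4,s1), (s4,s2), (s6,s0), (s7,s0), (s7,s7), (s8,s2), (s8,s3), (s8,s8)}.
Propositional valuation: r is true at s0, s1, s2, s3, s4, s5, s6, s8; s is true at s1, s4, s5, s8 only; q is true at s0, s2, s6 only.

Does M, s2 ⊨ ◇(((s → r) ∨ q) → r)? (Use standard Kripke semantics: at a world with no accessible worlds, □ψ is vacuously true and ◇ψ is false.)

Yes

Recall that ◇ψ holds at a world iff ψ holds at some accessible world.
At s2: ◇(((s → r) ∨ q) → r) requires ((s → r) ∨ q) → r at some successor in {s0, s1, s2, s3, s4, s8}.
  ((s → r) ∨ q) → r holds at s0, so ◇(((s → r) ∨ q) → r) is true at s2.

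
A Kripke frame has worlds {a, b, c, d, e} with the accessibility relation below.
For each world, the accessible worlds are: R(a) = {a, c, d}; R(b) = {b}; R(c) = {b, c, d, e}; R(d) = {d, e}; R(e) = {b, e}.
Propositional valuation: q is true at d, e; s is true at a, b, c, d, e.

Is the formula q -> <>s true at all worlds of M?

Yes

Let φ = q -> <>s. Evaluate φ at each world:
  a (successors {a, c, d}): φ is true.
  b (successors {b}): φ is true.
  c (successors {b, c, d, e}): φ is true.
  d (successors {d, e}): φ is true.
  e (successors {b, e}): φ is true.
For instance, at e:
  At e: q is true, <>s is true, so q -> <>s is true.
    At e: <>s requires s at some successor in {b, e}.
      s holds at b, so <>s is true at e.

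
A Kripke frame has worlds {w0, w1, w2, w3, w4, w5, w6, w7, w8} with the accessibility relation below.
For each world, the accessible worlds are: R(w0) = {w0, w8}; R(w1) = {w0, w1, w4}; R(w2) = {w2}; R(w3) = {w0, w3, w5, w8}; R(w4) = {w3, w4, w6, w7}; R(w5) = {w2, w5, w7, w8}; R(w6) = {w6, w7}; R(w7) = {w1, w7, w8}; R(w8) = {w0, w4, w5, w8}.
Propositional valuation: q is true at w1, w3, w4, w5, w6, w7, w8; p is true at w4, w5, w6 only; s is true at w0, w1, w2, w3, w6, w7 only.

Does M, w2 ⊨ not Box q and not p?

Recall that Box ψ holds at a world iff ψ holds at every accessible world, and Dia ψ holds iff ψ holds at some accessible world.
At w2: not Box q is true, not p is true, so not Box q and not p is true.
  At w2: Box q is false, so not Box q is true.
    At w2: Box q requires q at every successor {w2}.
      q fails at w2, so Box q is false at w2.

Yes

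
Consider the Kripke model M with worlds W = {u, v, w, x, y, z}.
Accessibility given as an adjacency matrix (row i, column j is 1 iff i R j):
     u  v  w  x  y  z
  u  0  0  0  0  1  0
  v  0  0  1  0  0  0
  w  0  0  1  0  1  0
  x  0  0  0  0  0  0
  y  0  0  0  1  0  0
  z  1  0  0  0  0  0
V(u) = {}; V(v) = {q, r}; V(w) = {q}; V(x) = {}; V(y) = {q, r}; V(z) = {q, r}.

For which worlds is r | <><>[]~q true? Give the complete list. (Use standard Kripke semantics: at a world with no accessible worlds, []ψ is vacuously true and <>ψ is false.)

u, v, w, y, z

Let φ = r | <><>[]~q. Evaluate φ at each world:
  u (successors {y}): φ is true.
  v (successors {w}): φ is true.
  w (successors {w, y}): φ is true.
  x (successors ∅): φ is false.
  y (successors {x}): φ is true.
  z (successors {u}): φ is true.
For instance, at w:
  At w: r is false, <><>[]~q is true, so r | <><>[]~q is true.
    At w: <><>[]~q requires <>[]~q at some successor in {w, y}.
      <>[]~q holds at w, so <><>[]~q is true at w.
Satisfying worlds: {u, v, w, y, z}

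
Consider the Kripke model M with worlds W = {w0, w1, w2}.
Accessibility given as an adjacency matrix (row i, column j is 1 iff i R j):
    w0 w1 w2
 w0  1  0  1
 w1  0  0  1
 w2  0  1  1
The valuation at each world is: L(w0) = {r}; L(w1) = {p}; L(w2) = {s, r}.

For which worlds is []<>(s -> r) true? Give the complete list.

Recall that []ψ holds at a world iff ψ holds at every accessible world, and <>ψ holds iff ψ holds at some accessible world.
Let φ = []<>(s -> r). Evaluate φ at each world:
  w0 (successors {w0, w2}): φ is true.
  w1 (successors {w2}): φ is true.
  w2 (successors {w1, w2}): φ is true.
For instance, at w2:
  At w2: []<>(s -> r) requires <>(s -> r) at every successor {w1, w2}.
      At w1: <>(s -> r) requires s -> r at some successor in {w2}.
        s -> r holds at w2, so <>(s -> r) is true at w1.
      At w2: <>(s -> r) requires s -> r at some successor in {w1, w2}.
        s -> r holds at w1, so <>(s -> r) is true at w2.
  So []<>(s -> r) is true at w2.
Satisfying worlds: {w0, w1, w2}

w0, w1, w2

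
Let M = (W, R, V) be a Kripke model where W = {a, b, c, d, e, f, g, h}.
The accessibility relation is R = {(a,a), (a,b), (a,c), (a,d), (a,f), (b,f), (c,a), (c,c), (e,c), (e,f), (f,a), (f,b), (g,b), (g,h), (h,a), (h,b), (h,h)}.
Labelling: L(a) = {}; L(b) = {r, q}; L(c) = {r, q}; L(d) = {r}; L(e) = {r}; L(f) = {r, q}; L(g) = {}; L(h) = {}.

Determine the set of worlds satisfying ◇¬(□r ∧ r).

Let φ = ◇¬(□r ∧ r). Evaluate φ at each world:
  a (successors {a, b, c, d, f}): φ is true.
  b (successors {f}): φ is true.
  c (successors {a, c}): φ is true.
  d (successors ∅): φ is false.
  e (successors {c, f}): φ is true.
  f (successors {a, b}): φ is true.
  g (successors {b, h}): φ is true.
  h (successors {a, b, h}): φ is true.
For instance, at b:
  At b: ◇¬(□r ∧ r) requires ¬(□r ∧ r) at some successor in {f}.
    ¬(□r ∧ r) holds at f, so ◇¬(□r ∧ r) is true at b.
      At f: □r ∧ r is false, so ¬(□r ∧ r) is true.
Satisfying worlds: {a, b, c, e, f, g, h}

a, b, c, e, f, g, h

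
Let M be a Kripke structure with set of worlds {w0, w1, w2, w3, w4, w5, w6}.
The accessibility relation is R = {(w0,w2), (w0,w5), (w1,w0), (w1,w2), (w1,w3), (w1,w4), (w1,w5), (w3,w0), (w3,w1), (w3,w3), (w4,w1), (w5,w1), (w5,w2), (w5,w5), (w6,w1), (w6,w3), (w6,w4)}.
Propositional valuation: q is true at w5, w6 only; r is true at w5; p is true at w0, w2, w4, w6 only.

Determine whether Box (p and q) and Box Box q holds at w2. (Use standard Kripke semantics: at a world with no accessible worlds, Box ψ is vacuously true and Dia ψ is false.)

Yes

Recall that Box ψ holds at a world iff ψ holds at every accessible world, and Dia ψ holds iff ψ holds at some accessible world.
At w2: Box (p and q) is true, Box Box q is true, so Box (p and q) and Box Box q is true.
  At w2: no accessible worlds, so Box (p and q) holds vacuously.
  At w2: no accessible worlds, so Box Box q holds vacuously.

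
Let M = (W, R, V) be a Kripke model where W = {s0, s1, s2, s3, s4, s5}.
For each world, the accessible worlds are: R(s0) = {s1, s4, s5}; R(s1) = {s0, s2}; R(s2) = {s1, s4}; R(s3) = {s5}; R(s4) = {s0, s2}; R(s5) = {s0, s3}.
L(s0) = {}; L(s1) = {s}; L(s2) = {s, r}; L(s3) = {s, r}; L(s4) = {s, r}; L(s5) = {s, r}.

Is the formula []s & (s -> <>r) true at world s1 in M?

No

At s1: []s is false, s -> <>r is true, so []s & (s -> <>r) is false.
  At s1: []s requires s at every successor {s0, s2}.
    s fails at s0, so []s is false at s1.
  At s1: s is true, <>r is true, so s -> <>r is true.
    At s1: <>r requires r at some successor in {s0, s2}.
      r holds at s2, so <>r is true at s1.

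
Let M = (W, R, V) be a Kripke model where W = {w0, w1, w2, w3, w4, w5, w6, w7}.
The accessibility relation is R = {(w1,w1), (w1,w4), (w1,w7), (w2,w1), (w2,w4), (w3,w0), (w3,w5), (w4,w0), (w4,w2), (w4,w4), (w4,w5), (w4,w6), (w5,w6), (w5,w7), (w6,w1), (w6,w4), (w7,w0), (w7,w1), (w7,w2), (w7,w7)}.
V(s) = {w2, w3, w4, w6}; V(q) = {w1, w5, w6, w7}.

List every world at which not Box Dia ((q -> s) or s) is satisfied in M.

w3, w4, w7

Recall that Box ψ holds at a world iff ψ holds at every accessible world, and Dia ψ holds iff ψ holds at some accessible world.
Let φ = not Box Dia ((q -> s) or s). Evaluate φ at each world:
  w0 (successors ∅): φ is false.
  w1 (successors {w1, w4, w7}): φ is false.
  w2 (successors {w1, w4}): φ is false.
  w3 (successors {w0, w5}): φ is true.
  w4 (successors {w0, w2, w4, w5, w6}): φ is true.
  w5 (successors {w6, w7}): φ is false.
  w6 (successors {w1, w4}): φ is false.
  w7 (successors {w0, w1, w2, w7}): φ is true.
For instance, at w3:
  At w3: Box Dia ((q -> s) or s) is false, so not Box Dia ((q -> s) or s) is true.
    At w3: Box Dia ((q -> s) or s) requires Dia ((q -> s) or s) at every successor {w0, w5}.
      Dia ((q -> s) or s) fails at w0, so Box Dia ((q -> s) or s) is false at w3.
Satisfying worlds: {w3, w4, w7}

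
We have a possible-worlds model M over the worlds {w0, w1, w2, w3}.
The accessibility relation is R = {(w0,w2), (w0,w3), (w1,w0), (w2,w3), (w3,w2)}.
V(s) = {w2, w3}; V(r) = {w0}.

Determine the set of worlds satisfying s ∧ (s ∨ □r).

w2, w3

Recall that □ψ holds at a world iff ψ holds at every accessible world, and ◇ψ holds iff ψ holds at some accessible world.
Let φ = s ∧ (s ∨ □r). Evaluate φ at each world:
  w0 (successors {w2, w3}): φ is false.
  w1 (successors {w0}): φ is false.
  w2 (successors {w3}): φ is true.
  w3 (successors {w2}): φ is true.
For instance, at w2:
  At w2: s is true, s ∨ □r is true, so s ∧ (s ∨ □r) is true.
    At w2: s is true, □r is false, so s ∨ □r is true.
      At w2: □r requires r at every successor {w3}.
        r fails at w3, so □r is false at w2.
Satisfying worlds: {w2, w3}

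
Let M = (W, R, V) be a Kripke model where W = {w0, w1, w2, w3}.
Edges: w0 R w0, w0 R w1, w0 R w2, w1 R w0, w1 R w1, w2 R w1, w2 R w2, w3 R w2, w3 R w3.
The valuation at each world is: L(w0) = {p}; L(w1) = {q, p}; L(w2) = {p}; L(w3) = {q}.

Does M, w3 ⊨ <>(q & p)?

At w3: <>(q & p) requires q & p at some successor in {w2, w3}.
  At w2: q & p is false.
  At w3: q & p is false.
So <>(q & p) is false at w3.

No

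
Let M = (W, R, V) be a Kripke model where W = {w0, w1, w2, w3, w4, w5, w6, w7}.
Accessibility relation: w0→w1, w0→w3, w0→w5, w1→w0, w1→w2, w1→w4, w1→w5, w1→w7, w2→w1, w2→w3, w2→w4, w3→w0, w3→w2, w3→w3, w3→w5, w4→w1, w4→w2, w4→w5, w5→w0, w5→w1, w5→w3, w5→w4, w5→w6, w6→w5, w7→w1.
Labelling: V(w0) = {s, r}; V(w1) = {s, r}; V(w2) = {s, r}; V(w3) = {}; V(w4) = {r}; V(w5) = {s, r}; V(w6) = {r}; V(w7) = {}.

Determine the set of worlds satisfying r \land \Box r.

Let φ = r \land \Box r. Evaluate φ at each world:
  w0 (successors {w1, w3, w5}): φ is false.
  w1 (successors {w0, w2, w4, w5, w7}): φ is false.
  w2 (successors {w1, w3, w4}): φ is false.
  w3 (successors {w0, w2, w3, w5}): φ is false.
  w4 (successors {w1, w2, w5}): φ is true.
  w5 (successors {w0, w1, w3, w4, w6}): φ is false.
  w6 (successors {w5}): φ is true.
  w7 (successors {w1}): φ is false.
For instance, at w6:
  At w6: r is true, \Box r is true, so r \land \Box r is true.
    At w6: \Box r requires r at every successor {w5}.
      At w5: r is true.
    So \Box r is true at w6.
Satisfying worlds: {w4, w6}

w4, w6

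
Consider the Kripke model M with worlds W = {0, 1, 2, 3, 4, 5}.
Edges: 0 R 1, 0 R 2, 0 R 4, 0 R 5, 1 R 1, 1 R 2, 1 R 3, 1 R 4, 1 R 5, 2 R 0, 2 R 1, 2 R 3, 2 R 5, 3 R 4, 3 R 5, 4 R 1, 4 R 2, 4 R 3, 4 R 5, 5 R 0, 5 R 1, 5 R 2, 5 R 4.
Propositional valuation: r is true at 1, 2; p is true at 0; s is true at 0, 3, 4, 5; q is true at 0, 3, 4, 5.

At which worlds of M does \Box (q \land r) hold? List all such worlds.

none

Let φ = \Box (q \land r). Evaluate φ at each world:
  0 (successors {1, 2, 4, 5}): φ is false.
  1 (successors {1, 2, 3, 4, 5}): φ is false.
  2 (successors {0, 1, 3, 5}): φ is false.
  3 (successors {4, 5}): φ is false.
  4 (successors {1, 2, 3, 5}): φ is false.
  5 (successors {0, 1, 2, 4}): φ is false.
For instance, at 1:
  At 1: \Box (q \land r) requires q \land r at every successor {1, 2, 3, 4, 5}.
    q \land r fails at 1, so \Box (q \land r) is false at 1.
Satisfying worlds: none.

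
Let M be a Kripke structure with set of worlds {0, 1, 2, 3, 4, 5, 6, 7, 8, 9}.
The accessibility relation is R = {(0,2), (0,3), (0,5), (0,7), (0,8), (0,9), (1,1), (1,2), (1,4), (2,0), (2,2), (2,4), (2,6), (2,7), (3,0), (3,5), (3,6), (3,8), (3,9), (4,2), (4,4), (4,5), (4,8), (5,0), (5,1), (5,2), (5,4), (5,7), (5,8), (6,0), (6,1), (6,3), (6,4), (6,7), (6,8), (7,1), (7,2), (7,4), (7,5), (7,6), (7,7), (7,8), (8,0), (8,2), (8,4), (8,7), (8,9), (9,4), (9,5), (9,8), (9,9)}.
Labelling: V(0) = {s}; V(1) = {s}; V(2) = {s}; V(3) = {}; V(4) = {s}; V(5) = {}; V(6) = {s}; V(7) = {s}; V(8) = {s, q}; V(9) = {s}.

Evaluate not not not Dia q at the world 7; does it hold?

Recall that Dia ψ holds at a world iff ψ holds at some accessible world.
At 7: not not Dia q is true, so not not not Dia q is false.
  At 7: not Dia q is false, so not not Dia q is true.
    At 7: Dia q is true, so not Dia q is false.
      At 7: Dia q requires q at some successor in {1, 2, 4, 5, 6, 7, 8}.
        q holds at 8, so Dia q is true at 7.

No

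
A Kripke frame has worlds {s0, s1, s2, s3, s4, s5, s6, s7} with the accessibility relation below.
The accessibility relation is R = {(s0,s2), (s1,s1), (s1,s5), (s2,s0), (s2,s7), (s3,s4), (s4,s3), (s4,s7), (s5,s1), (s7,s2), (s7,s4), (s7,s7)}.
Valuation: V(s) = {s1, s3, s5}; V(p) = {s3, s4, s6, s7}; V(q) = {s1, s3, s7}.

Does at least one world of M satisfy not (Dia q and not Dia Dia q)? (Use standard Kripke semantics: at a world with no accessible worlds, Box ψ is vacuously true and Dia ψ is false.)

Yes

Recall that Dia ψ holds at a world iff ψ holds at some accessible world.
Let φ = not (Dia q and not Dia Dia q). Evaluate φ at each world:
  s0 (successors {s2}): φ is true.
  s1 (successors {s1, s5}): φ is true.
  s2 (successors {s0, s7}): φ is true.
  s3 (successors {s4}): φ is true.
  s4 (successors {s3, s7}): φ is true.
  s5 (successors {s1}): φ is true.
  s6 (successors ∅): φ is true.
  s7 (successors {s2, s4, s7}): φ is true.
Detail at s0 (witness):
  At s0: Dia q and not Dia Dia q is false, so not (Dia q and not Dia Dia q) is true.
    At s0: Dia q is false, not Dia Dia q is false, so Dia q and not Dia Dia q is false.
      At s0: Dia q requires q at some successor in {s2}.
        At s2: q is false.
      So Dia q is false at s0.
      At s0: Dia Dia q is true, so not Dia Dia q is false.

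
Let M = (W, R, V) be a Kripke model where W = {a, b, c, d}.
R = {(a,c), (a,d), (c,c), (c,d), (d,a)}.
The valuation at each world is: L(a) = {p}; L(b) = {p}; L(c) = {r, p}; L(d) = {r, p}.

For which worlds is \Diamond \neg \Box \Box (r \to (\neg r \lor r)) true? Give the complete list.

Let φ = \Diamond \neg \Box \Box (r \to (\neg r \lor r)). Evaluate φ at each world:
  a (successors {c, d}): φ is false.
  b (successors ∅): φ is false.
  c (successors {c, d}): φ is false.
  d (successors {a}): φ is false.
For instance, at c:
  At c: \Diamond \neg \Box \Box (r \to (\neg r \lor r)) requires \neg \Box \Box (r \to (\neg r \lor r)) at some successor in {c, d}.
    At c: \neg \Box \Box (r \to (\neg r \lor r)) is false.
    At d: \neg \Box \Box (r \to (\neg r \lor r)) is false.
  So \Diamond \neg \Box \Box (r \to (\neg r \lor r)) is false at c.
Satisfying worlds: none.

none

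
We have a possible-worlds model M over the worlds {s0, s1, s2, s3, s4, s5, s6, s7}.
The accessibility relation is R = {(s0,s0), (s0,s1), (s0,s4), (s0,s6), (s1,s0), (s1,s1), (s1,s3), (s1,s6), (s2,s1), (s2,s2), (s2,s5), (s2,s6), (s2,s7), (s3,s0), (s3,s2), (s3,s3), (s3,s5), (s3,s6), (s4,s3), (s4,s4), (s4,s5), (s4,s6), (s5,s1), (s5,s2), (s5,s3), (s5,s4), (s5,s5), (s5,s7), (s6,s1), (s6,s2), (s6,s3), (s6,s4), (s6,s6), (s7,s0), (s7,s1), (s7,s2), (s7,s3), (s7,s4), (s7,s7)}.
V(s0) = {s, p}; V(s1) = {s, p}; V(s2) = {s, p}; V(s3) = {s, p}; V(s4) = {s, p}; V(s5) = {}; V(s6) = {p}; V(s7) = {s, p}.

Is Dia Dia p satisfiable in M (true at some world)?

Let φ = Dia Dia p. Evaluate φ at each world:
  s0 (successors {s0, s1, s4, s6}): φ is true.
  s1 (successors {s0, s1, s3, s6}): φ is true.
  s2 (successors {s1, s2, s5, s6, s7}): φ is true.
  s3 (successors {s0, s2, s3, s5, s6}): φ is true.
  s4 (successors {s3, s4, s5, s6}): φ is true.
  s5 (successors {s1, s2, s3, s4, s5, s7}): φ is true.
  s6 (successors {s1, s2, s3, s4, s6}): φ is true.
  s7 (successors {s0, s1, s2, s3, s4, s7}): φ is true.
Detail at s0 (witness):
  At s0: Dia Dia p requires Dia p at some successor in {s0, s1, s4, s6}.
    Dia p holds at s0, so Dia Dia p is true at s0.
      At s0: Dia p requires p at some successor in {s0, s1, s4, s6}.
        p holds at s0, so Dia p is true at s0.

Yes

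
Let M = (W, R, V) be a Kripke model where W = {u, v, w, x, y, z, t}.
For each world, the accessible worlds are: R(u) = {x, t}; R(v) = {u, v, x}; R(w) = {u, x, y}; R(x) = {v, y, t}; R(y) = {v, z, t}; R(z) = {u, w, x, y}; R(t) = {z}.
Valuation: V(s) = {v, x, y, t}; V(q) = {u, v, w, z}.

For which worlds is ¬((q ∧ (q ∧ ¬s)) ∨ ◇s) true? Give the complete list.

t

Let φ = ¬((q ∧ (q ∧ ¬s)) ∨ ◇s). Evaluate φ at each world:
  u (successors {x, t}): φ is false.
  v (successors {u, v, x}): φ is false.
  w (successors {u, x, y}): φ is false.
  x (successors {v, y, t}): φ is false.
  y (successors {v, z, t}): φ is false.
  z (successors {u, w, x, y}): φ is false.
  t (successors {z}): φ is true.
For instance, at z:
  At z: (q ∧ (q ∧ ¬s)) ∨ ◇s is true, so ¬((q ∧ (q ∧ ¬s)) ∨ ◇s) is false.
    At z: q ∧ (q ∧ ¬s) is true, ◇s is true, so (q ∧ (q ∧ ¬s)) ∨ ◇s is true.
      At z: ◇s requires s at some successor in {u, w, x, y}.
        s holds at x, so ◇s is true at z.
Satisfying worlds: {t}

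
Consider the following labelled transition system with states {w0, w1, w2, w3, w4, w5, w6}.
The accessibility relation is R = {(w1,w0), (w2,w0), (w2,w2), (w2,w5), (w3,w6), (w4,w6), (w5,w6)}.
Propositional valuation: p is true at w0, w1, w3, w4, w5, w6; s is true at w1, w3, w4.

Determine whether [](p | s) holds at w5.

Recall that []ψ holds at a world iff ψ holds at every accessible world, and <>ψ holds iff ψ holds at some accessible world.
At w5: [](p | s) requires p | s at every successor {w6}.
  At w6: p | s is true.
So [](p | s) is true at w5.

Yes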